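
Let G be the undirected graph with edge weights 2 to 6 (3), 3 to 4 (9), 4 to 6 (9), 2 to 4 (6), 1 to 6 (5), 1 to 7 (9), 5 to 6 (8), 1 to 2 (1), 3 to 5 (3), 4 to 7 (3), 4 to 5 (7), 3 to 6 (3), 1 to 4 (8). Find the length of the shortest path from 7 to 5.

Comparing a few candidate routes:
7 → 4 → 3 → 5: 3 + 9 + 3 = 15
7 → 4 → 6 → 3 → 5: 3 + 9 + 3 + 3 = 18
7 → 4 → 2 → 6 → 3 → 5: 3 + 6 + 3 + 3 + 3 = 18
7 → 4 → 5: 3 + 7 = 10
The minimum is 10.

10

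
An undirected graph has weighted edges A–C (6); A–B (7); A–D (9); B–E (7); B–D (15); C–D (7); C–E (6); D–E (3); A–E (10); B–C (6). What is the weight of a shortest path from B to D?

Some routes from B to D:
B→D: 15
B→C→D: 6 + 7 = 13
B→E→D: 7 + 3 = 10
B→C→E→D: 6 + 6 + 3 = 15
Shortest: 10.

10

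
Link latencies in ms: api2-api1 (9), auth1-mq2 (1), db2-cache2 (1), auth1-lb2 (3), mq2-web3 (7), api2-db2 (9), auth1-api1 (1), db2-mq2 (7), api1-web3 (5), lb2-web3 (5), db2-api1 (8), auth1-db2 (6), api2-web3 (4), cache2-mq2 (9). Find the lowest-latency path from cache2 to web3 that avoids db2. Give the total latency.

Some routes from cache2 to web3 avoiding db2:
cache2 - mq2 - web3: 9 + 7 = 16
cache2 - mq2 - auth1 - api1 - web3: 9 + 1 + 1 + 5 = 16
cache2 - mq2 - auth1 - lb2 - web3: 9 + 1 + 3 + 5 = 18
Best route has total 16 ms.

16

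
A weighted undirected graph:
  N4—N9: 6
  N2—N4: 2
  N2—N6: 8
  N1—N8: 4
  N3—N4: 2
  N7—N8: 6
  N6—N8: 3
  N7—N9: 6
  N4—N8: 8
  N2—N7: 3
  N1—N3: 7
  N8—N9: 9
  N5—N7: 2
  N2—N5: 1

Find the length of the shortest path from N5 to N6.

Checking several routes:
N5 - N7 - N8 - N6: 2 + 6 + 3 = 11
N5 - N7 - N2 - N6: 2 + 3 + 8 = 13
N5 - N2 - N6: 1 + 8 = 9
The minimum is 9.

9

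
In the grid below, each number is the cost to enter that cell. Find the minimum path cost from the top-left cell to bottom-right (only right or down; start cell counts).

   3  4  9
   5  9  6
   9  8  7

One optimal route is (0,0) (0,1) (0,2) (1,2) (2,2).
Its cost is 3 + 4 + 9 + 6 + 7 = 29.

29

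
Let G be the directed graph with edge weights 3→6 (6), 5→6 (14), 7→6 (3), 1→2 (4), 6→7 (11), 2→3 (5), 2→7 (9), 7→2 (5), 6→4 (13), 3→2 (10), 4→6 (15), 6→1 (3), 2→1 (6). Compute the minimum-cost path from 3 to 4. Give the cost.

19

Paths from 3 to 4:
3-6-4: 6 + 13 = 19
3-2-7-6-4: 10 + 9 + 3 + 13 = 35
The minimum is 19.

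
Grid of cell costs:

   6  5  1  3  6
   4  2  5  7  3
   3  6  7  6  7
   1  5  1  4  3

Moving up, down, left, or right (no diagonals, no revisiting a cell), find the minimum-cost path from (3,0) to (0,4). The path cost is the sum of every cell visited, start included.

Cheapest: [3,0] [2,0] [1,0] [1,1] [0,1] [0,2] [0,3] [0,4]
  1 + 3 + 4 + 2 + 5 + 1 + 3 + 6 = 25

25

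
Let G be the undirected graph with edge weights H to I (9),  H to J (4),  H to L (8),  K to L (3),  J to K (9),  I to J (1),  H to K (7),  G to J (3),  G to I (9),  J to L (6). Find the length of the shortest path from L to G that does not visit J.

26

Paths from L to G avoiding J:
L→H→I→G: 8 + 9 + 9 = 26
L→K→H→I→G: 3 + 7 + 9 + 9 = 28
The minimum is 26.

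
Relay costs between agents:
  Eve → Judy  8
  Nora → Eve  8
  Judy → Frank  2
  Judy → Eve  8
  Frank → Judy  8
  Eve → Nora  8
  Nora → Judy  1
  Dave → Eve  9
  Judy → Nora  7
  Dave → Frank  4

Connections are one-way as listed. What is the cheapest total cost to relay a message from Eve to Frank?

Candidate routes:
Eve - Nora - Judy - Frank: 8 + 1 + 2 = 11
Eve - Judy - Frank: 8 + 2 = 10
The minimum is 10.

10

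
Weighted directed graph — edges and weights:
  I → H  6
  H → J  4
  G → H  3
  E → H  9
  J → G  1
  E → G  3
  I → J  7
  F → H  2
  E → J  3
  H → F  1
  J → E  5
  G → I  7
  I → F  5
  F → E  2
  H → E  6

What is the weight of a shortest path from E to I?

Routes from E to I:
E → G → I: 3 + 7 = 10
E → J → G → I: 3 + 1 + 7 = 11
E → H → J → G → I: 9 + 4 + 1 + 7 = 21
The minimum is 10.

10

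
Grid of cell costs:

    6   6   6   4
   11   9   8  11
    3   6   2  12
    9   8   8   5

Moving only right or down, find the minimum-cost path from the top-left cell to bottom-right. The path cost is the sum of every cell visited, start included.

41

Path (0,0) → (0,1) → (0,2) → (1,2) → (2,2) → (3,2) → (3,3): 6 + 6 + 6 + 8 + 2 + 8 + 5 = 41.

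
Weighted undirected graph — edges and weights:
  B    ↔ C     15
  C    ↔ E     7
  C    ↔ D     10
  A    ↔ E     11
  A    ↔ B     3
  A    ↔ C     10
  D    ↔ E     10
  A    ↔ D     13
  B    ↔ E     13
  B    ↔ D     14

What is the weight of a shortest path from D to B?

Some routes from D to B:
D → A → B: 13 + 3 = 16
D → C → A → B: 10 + 10 + 3 = 23
D → B: 14
D → E → B: 10 + 13 = 23
The minimum is 14.

14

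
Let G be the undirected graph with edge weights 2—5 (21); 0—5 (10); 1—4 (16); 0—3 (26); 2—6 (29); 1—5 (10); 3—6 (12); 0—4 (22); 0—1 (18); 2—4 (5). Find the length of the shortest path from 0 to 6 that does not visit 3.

56

Some routes from 0 to 6 avoiding 3:
0 - 5 - 1 - 4 - 2 - 6: 10 + 10 + 16 + 5 + 29 = 70
0 - 5 - 2 - 6: 10 + 21 + 29 = 60
0 - 4 - 2 - 6: 22 + 5 + 29 = 56
0 - 1 - 4 - 2 - 6: 18 + 16 + 5 + 29 = 68
Shortest: 56.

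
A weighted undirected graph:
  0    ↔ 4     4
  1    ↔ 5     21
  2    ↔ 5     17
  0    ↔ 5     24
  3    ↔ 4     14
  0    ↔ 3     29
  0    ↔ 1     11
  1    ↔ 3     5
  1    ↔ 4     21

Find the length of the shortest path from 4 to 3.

14

Checking several routes:
4 → 0 → 3: 4 + 29 = 33
4 → 1 → 3: 21 + 5 = 26
4 → 3: 14
4 → 0 → 1 → 3: 4 + 11 + 5 = 20
Best route has total 14.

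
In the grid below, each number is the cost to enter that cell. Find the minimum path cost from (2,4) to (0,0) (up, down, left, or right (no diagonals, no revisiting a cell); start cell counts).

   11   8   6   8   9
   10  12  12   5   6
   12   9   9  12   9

53

Cheapest: r2c4 → r1c4 → r1c3 → r0c3 → r0c2 → r0c1 → r0c0
  9 + 6 + 5 + 8 + 6 + 8 + 11 = 53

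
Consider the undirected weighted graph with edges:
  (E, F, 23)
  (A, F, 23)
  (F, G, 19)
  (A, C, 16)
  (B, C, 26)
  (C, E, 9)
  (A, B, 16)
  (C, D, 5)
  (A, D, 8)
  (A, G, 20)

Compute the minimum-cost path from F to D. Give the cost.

A few of the F→D routes:
F → A → C → D: 23 + 16 + 5 = 44
F → E → C → D: 23 + 9 + 5 = 37
F → A → D: 23 + 8 = 31
F → E → C → A → D: 23 + 9 + 16 + 8 = 56
F → G → A → D: 19 + 20 + 8 = 47
Shortest: 31.

31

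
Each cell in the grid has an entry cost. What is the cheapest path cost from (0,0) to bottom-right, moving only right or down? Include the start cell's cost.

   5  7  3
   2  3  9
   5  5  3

Take (0,0)→(1,0)→(1,1)→(2,1)→(2,2) for a total of 5 + 2 + 3 + 5 + 3 = 18.
(Top row then right column would cost 27.)

18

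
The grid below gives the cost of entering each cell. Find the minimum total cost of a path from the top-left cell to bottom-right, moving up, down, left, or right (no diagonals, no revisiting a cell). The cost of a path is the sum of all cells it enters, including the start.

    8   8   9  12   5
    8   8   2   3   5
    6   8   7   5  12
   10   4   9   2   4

Best path: (0,0)→(0,1)→(1,1)→(1,2)→(1,3)→(2,3)→(3,3)→(3,4)
Cost: 8 + 8 + 8 + 2 + 3 + 5 + 2 + 4 = 40

40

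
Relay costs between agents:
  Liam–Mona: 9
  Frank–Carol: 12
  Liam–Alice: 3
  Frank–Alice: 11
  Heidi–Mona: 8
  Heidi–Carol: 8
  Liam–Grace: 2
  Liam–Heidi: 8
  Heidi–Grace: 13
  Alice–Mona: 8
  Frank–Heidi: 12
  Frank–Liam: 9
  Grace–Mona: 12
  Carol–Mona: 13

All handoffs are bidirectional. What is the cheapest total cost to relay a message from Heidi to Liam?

Comparing a few candidate routes:
Heidi -> Frank -> Liam: 12 + 9 = 21
Heidi -> Mona -> Alice -> Liam: 8 + 8 + 3 = 19
Heidi -> Mona -> Grace -> Liam: 8 + 12 + 2 = 22
Heidi -> Mona -> Liam: 8 + 9 = 17
Heidi -> Grace -> Liam: 13 + 2 = 15
Heidi -> Liam: 8
Shortest: 8.

8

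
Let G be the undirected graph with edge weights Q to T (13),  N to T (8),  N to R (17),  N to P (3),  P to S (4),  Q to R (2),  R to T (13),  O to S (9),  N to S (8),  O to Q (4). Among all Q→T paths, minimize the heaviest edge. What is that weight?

9

Checking several routes:
Q - R - T: max(2, 13) = 13
Q - O - S - N - T: max(4, 9, 8, 8) = 9
Q - O - S - P - N - R - T: max(4, 9, 4, 3, 17, 13) = 17
Q - T: max(13) = 13
Q - O - S - P - N - T: max(4, 9, 4, 3, 8) = 9
Q - O - S - N - R - T: max(4, 9, 8, 17, 13) = 17
The minimum achievable maximum is 9.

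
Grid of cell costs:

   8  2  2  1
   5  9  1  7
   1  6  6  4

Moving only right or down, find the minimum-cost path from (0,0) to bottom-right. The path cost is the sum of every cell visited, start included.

Take (0,0) → (0,1) → (0,2) → (1,2) → (2,2) → (2,3) for a total of 8 + 2 + 2 + 1 + 6 + 4 = 23.
(Top row then right column would cost 24.)

23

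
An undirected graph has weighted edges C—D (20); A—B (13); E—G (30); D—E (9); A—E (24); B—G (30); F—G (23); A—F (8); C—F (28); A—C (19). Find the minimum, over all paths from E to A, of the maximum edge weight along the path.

Comparing a few candidate routes:
E - A: max(24) = 24
E - D - C - F - A: max(9, 20, 28, 8) = 28
E - D - C - A: max(9, 20, 19) = 20
Best route has worst link 20.

20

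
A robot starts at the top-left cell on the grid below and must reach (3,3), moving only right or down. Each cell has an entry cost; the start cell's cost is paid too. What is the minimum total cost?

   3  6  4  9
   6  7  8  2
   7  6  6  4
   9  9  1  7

Best path: r0c0 -> r0c1 -> r0c2 -> r1c2 -> r1c3 -> r2c3 -> r3c3
Cost: 3 + 6 + 4 + 8 + 2 + 4 + 7 = 34
(Top row then right column would cost 35.)

34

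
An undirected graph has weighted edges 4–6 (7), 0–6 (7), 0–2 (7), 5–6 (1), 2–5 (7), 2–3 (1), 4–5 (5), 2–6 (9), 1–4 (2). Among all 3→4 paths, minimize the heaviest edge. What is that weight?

7

A few of the 3→4 routes:
3→2→0→6→4: max(1, 7, 7, 7) = 7
3→2→5→4: max(1, 7, 5) = 7
3→2→6→4: max(1, 9, 7) = 9
3→2→0→6→5→4: max(1, 7, 7, 1, 5) = 7
3→2→5→6→4: max(1, 7, 1, 7) = 7
Smallest bottleneck: 7.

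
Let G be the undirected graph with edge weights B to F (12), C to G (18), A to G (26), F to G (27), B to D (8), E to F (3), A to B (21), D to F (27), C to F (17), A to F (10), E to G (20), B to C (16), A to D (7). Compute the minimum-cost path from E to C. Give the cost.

Some routes from E to C:
E → F → A → D → B → C: 3 + 10 + 7 + 8 + 16 = 44
E → F → A → B → C: 3 + 10 + 21 + 16 = 50
E → F → C: 3 + 17 = 20
E → G → C: 20 + 18 = 38
E → F → B → C: 3 + 12 + 16 = 31
E → F → G → C: 3 + 27 + 18 = 48
Best route has total 20.

20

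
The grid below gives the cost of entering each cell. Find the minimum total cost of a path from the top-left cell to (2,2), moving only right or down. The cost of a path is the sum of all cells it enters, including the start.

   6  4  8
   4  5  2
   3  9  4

Cheapest: [0,0]→[0,1]→[1,1]→[1,2]→[2,2]
  6 + 4 + 5 + 2 + 4 = 21
For comparison, the top-then-right route costs 24.

21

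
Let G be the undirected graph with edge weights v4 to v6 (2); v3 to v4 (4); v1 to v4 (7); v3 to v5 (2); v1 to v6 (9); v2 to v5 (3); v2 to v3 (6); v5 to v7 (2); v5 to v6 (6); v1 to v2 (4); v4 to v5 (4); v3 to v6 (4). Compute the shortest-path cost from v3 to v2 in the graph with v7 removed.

Comparing a few candidate routes:
v3 -> v2: 6
v3 -> v6 -> v5 -> v2: 4 + 6 + 3 = 13
v3 -> v5 -> v2: 2 + 3 = 5
v3 -> v6 -> v4 -> v5 -> v2: 4 + 2 + 4 + 3 = 13
v3 -> v4 -> v5 -> v2: 4 + 4 + 3 = 11
v3 -> v4 -> v1 -> v2: 4 + 7 + 4 = 15
The minimum is 5.

5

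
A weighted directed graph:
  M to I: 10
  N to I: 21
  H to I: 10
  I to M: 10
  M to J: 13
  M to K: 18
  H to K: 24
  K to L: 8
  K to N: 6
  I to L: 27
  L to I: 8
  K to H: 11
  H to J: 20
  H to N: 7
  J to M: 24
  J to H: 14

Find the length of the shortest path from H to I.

10

Comparing a few candidate routes:
H - K - L - I: 24 + 8 + 8 = 40
H - N - I: 7 + 21 = 28
H - I: 10
The minimum is 10.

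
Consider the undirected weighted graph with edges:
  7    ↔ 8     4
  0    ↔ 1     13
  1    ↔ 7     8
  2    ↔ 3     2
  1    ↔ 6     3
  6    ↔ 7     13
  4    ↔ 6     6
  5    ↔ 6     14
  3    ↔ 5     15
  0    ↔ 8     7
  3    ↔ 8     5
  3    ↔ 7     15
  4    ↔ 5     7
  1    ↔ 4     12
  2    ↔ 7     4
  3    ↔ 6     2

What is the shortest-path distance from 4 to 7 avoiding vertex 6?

20

Some routes from 4 to 7 avoiding 6:
4→5→3→8→7: 7 + 15 + 5 + 4 = 31
4→5→3→2→7: 7 + 15 + 2 + 4 = 28
4→1→7: 12 + 8 = 20
Best route has total 20.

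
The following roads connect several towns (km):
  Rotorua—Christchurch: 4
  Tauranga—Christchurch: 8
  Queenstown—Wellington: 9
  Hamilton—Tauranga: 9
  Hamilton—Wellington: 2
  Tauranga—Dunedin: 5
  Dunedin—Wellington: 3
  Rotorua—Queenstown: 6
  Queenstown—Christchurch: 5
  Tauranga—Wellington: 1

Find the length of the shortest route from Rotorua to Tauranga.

Some routes from Rotorua to Tauranga:
Rotorua - Christchurch - Queenstown - Wellington - Dunedin - Tauranga: 4 + 5 + 9 + 3 + 5 = 26
Rotorua - Christchurch - Queenstown - Wellington - Tauranga: 4 + 5 + 9 + 1 = 19
Rotorua - Queenstown - Wellington - Tauranga: 6 + 9 + 1 = 16
Rotorua - Queenstown - Wellington - Dunedin - Tauranga: 6 + 9 + 3 + 5 = 23
Rotorua - Queenstown - Christchurch - Tauranga: 6 + 5 + 8 = 19
Rotorua - Christchurch - Tauranga: 4 + 8 = 12
Best route has total 12 km.

12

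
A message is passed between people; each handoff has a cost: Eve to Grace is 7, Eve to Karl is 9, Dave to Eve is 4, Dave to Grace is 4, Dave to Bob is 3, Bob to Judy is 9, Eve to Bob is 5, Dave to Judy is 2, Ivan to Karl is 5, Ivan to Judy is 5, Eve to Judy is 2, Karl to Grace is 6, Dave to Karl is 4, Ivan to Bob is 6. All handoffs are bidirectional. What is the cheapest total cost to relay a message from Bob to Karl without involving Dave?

11

Some routes from Bob to Karl avoiding Dave:
Bob → Ivan → Karl: 6 + 5 = 11
Bob → Eve → Grace → Karl: 5 + 7 + 6 = 18
Bob → Eve → Judy → Ivan → Karl: 5 + 2 + 5 + 5 = 17
Bob → Eve → Karl: 5 + 9 = 14
Shortest: 11.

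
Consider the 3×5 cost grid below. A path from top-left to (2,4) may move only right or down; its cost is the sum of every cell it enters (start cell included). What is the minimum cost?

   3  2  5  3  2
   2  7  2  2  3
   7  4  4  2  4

20

Take r0c0 → r0c1 → r0c2 → r1c2 → r1c3 → r2c3 → r2c4 for a total of 3 + 2 + 5 + 2 + 2 + 2 + 4 = 20.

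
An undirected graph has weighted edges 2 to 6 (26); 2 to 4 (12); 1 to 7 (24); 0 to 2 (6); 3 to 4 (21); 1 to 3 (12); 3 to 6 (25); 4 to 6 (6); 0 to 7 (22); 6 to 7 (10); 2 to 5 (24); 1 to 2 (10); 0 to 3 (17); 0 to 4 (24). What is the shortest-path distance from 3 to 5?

46

Checking several routes:
3→6→4→2→5: 25 + 6 + 12 + 24 = 67
3→6→2→5: 25 + 26 + 24 = 75
3→1→2→5: 12 + 10 + 24 = 46
3→0→2→5: 17 + 6 + 24 = 47
3→4→2→5: 21 + 12 + 24 = 57
The minimum is 46.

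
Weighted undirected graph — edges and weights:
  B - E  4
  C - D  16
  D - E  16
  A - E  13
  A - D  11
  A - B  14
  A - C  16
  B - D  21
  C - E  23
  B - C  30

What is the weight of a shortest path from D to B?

20

Comparing a few candidate routes:
D-B: 21
D-A-B: 11 + 14 = 25
D-E-B: 16 + 4 = 20
Best route has total 20.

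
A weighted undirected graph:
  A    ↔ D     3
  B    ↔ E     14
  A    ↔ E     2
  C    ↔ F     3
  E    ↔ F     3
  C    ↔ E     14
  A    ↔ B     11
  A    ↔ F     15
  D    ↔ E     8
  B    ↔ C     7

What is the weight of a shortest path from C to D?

Checking several routes:
C -> F -> E -> A -> D: 3 + 3 + 2 + 3 = 11
C -> F -> A -> D: 3 + 15 + 3 = 21
C -> B -> A -> D: 7 + 11 + 3 = 21
C -> E -> D: 14 + 8 = 22
C -> F -> E -> D: 3 + 3 + 8 = 14
C -> E -> A -> D: 14 + 2 + 3 = 19
The minimum is 11.

11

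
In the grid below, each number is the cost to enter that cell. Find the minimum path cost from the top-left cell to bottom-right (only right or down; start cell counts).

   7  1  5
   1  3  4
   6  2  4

Best path: r0c0 → r0c1 → r1c1 → r2c1 → r2c2
Cost: 7 + 1 + 3 + 2 + 4 = 17

17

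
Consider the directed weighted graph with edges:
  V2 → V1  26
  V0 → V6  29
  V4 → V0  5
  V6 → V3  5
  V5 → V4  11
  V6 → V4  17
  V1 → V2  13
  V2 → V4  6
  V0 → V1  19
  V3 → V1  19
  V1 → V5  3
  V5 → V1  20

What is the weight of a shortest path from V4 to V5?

27

Candidate routes:
V4→V0→V1→V5: 5 + 19 + 3 = 27
V4→V0→V6→V3→V1→V5: 5 + 29 + 5 + 19 + 3 = 61
The minimum is 27.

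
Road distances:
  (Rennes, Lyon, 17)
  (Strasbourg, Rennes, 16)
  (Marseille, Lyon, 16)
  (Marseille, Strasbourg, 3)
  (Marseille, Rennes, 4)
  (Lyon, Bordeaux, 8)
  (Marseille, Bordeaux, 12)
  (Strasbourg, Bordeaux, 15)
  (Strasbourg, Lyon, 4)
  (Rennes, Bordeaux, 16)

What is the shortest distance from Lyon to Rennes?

11

Checking several routes:
Lyon-Bordeaux-Rennes: 8 + 16 = 24
Lyon-Strasbourg-Rennes: 4 + 16 = 20
Lyon-Bordeaux-Marseille-Rennes: 8 + 12 + 4 = 24
Lyon-Strasbourg-Marseille-Rennes: 4 + 3 + 4 = 11
Lyon-Rennes: 17
Lyon-Marseille-Rennes: 16 + 4 = 20
Shortest: 11.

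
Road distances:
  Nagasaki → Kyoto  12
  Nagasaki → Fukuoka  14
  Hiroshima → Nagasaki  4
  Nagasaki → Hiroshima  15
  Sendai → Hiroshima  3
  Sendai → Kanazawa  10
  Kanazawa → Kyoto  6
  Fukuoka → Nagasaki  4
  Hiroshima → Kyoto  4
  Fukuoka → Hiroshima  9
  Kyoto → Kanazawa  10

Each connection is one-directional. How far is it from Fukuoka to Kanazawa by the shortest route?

23

Candidate routes:
Fukuoka→Hiroshima→Kyoto→Kanazawa: 9 + 4 + 10 = 23
Fukuoka→Hiroshima→Nagasaki→Kyoto→Kanazawa: 9 + 4 + 12 + 10 = 35
Fukuoka→Nagasaki→Kyoto→Kanazawa: 4 + 12 + 10 = 26
Fukuoka→Nagasaki→Hiroshima→Kyoto→Kanazawa: 4 + 15 + 4 + 10 = 33
Shortest: 23.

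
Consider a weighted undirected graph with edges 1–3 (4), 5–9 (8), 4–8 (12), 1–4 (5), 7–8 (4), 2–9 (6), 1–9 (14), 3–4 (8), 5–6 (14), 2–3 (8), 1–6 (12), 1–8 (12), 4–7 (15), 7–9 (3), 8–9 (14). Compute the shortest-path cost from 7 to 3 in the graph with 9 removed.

20

Checking several routes:
7 -> 8 -> 1 -> 3: 4 + 12 + 4 = 20
7 -> 4 -> 1 -> 3: 15 + 5 + 4 = 24
7 -> 8 -> 4 -> 3: 4 + 12 + 8 = 24
7 -> 4 -> 3: 15 + 8 = 23
7 -> 8 -> 4 -> 1 -> 3: 4 + 12 + 5 + 4 = 25
The minimum is 20.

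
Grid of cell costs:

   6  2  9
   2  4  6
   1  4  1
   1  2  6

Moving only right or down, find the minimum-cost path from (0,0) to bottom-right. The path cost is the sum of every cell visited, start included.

Cheapest: r0c0 -> r1c0 -> r2c0 -> r3c0 -> r3c1 -> r3c2
  6 + 2 + 1 + 1 + 2 + 6 = 18

18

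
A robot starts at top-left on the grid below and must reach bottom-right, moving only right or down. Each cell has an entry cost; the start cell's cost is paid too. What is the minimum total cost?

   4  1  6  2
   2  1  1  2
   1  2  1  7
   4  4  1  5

14

Cheapest: (0,0)→(0,1)→(1,1)→(1,2)→(2,2)→(3,2)→(3,3)
  4 + 1 + 1 + 1 + 1 + 1 + 5 = 14
(Top row then right column would cost 27.)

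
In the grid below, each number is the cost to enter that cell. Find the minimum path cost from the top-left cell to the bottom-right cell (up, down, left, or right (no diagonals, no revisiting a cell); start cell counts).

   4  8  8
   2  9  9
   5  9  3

23

Cheapest: (0,0) → (1,0) → (2,0) → (2,1) → (2,2)
  4 + 2 + 5 + 9 + 3 = 23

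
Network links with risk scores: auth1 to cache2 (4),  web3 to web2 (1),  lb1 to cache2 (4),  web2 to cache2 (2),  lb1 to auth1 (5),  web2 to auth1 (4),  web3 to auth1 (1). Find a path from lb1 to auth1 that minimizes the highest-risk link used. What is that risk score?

Candidate routes:
lb1 - cache2 - web2 - auth1: max(4, 2, 4) = 4
lb1 - auth1: max(5) = 5
lb1 - cache2 - auth1: max(4, 4) = 4
lb1 - cache2 - web2 - web3 - auth1: max(4, 2, 1, 1) = 4
Best route has worst link 4.

4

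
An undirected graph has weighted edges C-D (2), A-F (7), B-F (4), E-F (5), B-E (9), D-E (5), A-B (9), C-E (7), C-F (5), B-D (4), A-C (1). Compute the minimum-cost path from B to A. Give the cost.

7

Some routes from B to A:
B → E → C → A: 9 + 7 + 1 = 17
B → A: 9
B → F → C → A: 4 + 5 + 1 = 10
B → F → A: 4 + 7 = 11
B → D → C → A: 4 + 2 + 1 = 7
B → E → D → C → A: 9 + 5 + 2 + 1 = 17
The minimum is 7.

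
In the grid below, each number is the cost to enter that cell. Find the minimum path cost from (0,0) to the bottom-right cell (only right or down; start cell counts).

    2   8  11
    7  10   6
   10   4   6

29

Cheapest: r0c0 → r1c0 → r1c1 → r2c1 → r2c2
  2 + 7 + 10 + 4 + 6 = 29
For comparison, the top-then-right route costs 33.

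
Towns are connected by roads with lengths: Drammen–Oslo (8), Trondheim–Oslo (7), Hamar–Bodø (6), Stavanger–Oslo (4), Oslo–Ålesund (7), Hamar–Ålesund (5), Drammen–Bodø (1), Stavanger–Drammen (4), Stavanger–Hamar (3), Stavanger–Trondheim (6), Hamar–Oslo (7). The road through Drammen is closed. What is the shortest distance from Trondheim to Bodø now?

Checking several routes:
Trondheim -> Stavanger -> Oslo -> Hamar -> Bodø: 6 + 4 + 7 + 6 = 23
Trondheim -> Oslo -> Ålesund -> Hamar -> Bodø: 7 + 7 + 5 + 6 = 25
Trondheim -> Oslo -> Stavanger -> Hamar -> Bodø: 7 + 4 + 3 + 6 = 20
Trondheim -> Oslo -> Hamar -> Bodø: 7 + 7 + 6 = 20
Trondheim -> Stavanger -> Hamar -> Bodø: 6 + 3 + 6 = 15
Best route has total 15.

15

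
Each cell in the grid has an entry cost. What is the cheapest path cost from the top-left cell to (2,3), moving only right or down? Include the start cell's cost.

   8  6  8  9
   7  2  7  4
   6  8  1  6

30

Cheapest: (0,0) → (0,1) → (1,1) → (1,2) → (2,2) → (2,3)
  8 + 6 + 2 + 7 + 1 + 6 = 30
For comparison, the top-then-right route costs 41.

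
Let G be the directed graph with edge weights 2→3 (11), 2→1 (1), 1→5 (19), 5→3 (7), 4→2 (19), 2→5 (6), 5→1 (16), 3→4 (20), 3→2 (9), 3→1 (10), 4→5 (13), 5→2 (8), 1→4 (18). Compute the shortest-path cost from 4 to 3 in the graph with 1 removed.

20

Candidate routes:
4→2→5→3: 19 + 6 + 7 = 32
4→5→3: 13 + 7 = 20
4→5→2→3: 13 + 8 + 11 = 32
4→2→3: 19 + 11 = 30
Best route has total 20.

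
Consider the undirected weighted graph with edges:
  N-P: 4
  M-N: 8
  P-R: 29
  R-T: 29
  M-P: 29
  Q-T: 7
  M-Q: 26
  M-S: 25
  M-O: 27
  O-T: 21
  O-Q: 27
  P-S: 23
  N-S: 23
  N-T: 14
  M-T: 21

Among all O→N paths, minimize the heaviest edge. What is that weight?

21

Some routes from O to N:
O → T → N: max(21, 14) = 21
O → T → M → S → P → N: max(21, 21, 25, 23, 4) = 25
O → T → M → S → N: max(21, 21, 25, 23) = 25
O → T → M → N: max(21, 21, 8) = 21
Best route has worst link 21.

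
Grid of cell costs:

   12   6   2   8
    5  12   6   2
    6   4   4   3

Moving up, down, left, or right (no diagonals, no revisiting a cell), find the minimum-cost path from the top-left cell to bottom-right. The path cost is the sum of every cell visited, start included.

31

Take (0,0) → (0,1) → (0,2) → (1,2) → (1,3) → (2,3) for a total of 12 + 6 + 2 + 6 + 2 + 3 = 31.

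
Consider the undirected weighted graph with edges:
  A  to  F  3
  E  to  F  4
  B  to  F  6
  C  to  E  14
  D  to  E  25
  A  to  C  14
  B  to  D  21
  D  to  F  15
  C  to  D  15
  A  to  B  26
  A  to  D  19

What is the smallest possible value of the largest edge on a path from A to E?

4

Comparing a few candidate routes:
A - F - E: max(3, 4) = 4
A - D - C - E: max(19, 15, 14) = 19
A - C - E: max(14, 14) = 14
A - C - D - F - E: max(14, 15, 15, 4) = 15
A - F - D - C - E: max(3, 15, 15, 14) = 15
Smallest bottleneck: 4.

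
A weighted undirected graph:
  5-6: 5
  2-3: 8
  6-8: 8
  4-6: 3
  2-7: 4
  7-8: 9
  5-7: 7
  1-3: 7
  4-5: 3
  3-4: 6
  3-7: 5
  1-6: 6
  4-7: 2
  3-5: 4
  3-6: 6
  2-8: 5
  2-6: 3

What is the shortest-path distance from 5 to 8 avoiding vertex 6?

A few of the 5→8 routes:
5 -> 7 -> 8: 7 + 9 = 16
5 -> 7 -> 2 -> 8: 7 + 4 + 5 = 16
5 -> 4 -> 7 -> 8: 3 + 2 + 9 = 14
5 -> 4 -> 7 -> 2 -> 8: 3 + 2 + 4 + 5 = 14
5 -> 3 -> 2 -> 8: 4 + 8 + 5 = 17
Best route has total 14.

14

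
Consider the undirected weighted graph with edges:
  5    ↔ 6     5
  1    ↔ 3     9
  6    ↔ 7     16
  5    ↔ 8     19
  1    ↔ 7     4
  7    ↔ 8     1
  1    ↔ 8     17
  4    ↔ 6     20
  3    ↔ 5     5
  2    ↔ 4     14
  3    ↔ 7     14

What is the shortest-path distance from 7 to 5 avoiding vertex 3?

20

Paths from 7 to 5 avoiding 3:
7 → 6 → 5: 16 + 5 = 21
7 → 8 → 5: 1 + 19 = 20
7 → 1 → 8 → 5: 4 + 17 + 19 = 40
Best route has total 20.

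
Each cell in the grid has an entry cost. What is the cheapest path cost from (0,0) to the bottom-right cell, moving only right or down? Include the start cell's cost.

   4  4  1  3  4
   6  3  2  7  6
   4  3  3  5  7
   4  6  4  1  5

24

Take (0,0) -> (0,1) -> (0,2) -> (1,2) -> (2,2) -> (3,2) -> (3,3) -> (3,4) for a total of 4 + 4 + 1 + 2 + 3 + 4 + 1 + 5 = 24.
(Top row then right column would cost 34.)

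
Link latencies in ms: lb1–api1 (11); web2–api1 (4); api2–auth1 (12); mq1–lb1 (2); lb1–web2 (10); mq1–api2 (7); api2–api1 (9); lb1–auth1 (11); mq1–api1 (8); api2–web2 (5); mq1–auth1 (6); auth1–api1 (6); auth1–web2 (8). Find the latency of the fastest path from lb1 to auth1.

8

Comparing a few candidate routes:
lb1 → mq1 → api1 → auth1: 2 + 8 + 6 = 16
lb1 → web2 → auth1: 10 + 8 = 18
lb1 → auth1: 11
lb1 → mq1 → auth1: 2 + 6 = 8
lb1 → api1 → auth1: 11 + 6 = 17
The minimum is 8 ms.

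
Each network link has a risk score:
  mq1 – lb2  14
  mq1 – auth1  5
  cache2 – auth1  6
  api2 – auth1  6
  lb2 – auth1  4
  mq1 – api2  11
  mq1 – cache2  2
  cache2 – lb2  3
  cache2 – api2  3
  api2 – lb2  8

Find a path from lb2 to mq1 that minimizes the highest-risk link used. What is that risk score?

3

Some routes from lb2 to mq1:
lb2→cache2→mq1: max(3, 2) = 3
lb2→auth1→mq1: max(4, 5) = 5
lb2→cache2→api2→auth1→mq1: max(3, 3, 6, 5) = 6
Smallest bottleneck: 3.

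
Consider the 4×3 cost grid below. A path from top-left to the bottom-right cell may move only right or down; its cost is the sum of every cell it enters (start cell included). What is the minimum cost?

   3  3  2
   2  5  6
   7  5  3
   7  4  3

Take r0c0→r0c1→r0c2→r1c2→r2c2→r3c2 for a total of 3 + 3 + 2 + 6 + 3 + 3 = 20.

20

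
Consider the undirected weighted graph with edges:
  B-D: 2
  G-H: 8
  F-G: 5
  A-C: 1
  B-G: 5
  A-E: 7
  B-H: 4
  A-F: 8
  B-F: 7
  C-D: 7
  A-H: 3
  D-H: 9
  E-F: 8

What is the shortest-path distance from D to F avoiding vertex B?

Some routes from D to F avoiding B:
D → H → G → F: 9 + 8 + 5 = 22
D → C → A → F: 7 + 1 + 8 = 16
D → H → A → F: 9 + 3 + 8 = 20
The minimum is 16.

16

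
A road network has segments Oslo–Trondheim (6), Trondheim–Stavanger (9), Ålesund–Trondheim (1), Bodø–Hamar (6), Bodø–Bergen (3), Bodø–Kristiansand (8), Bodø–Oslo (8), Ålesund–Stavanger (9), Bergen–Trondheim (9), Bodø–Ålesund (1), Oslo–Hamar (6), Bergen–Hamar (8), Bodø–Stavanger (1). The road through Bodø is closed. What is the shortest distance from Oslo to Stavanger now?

15

Checking several routes:
Oslo→Trondheim→Ålesund→Stavanger: 6 + 1 + 9 = 16
Oslo→Trondheim→Stavanger: 6 + 9 = 15
Oslo→Hamar→Bergen→Trondheim→Stavanger: 6 + 8 + 9 + 9 = 32
Best route has total 15 mi.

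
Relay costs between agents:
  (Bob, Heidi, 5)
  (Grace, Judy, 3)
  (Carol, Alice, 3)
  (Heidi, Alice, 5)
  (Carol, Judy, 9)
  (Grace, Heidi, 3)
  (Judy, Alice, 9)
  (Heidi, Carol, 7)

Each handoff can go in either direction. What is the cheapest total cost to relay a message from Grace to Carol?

10

Comparing a few candidate routes:
Grace - Judy - Alice - Carol: 3 + 9 + 3 = 15
Grace - Heidi - Carol: 3 + 7 = 10
Grace - Judy - Carol: 3 + 9 = 12
Grace - Heidi - Alice - Carol: 3 + 5 + 3 = 11
Grace - Judy - Alice - Heidi - Carol: 3 + 9 + 5 + 7 = 24
The minimum is 10.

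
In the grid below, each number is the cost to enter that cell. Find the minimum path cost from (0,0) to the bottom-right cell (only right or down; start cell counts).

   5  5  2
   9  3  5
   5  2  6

21

Best path: (0,0) → (0,1) → (1,1) → (2,1) → (2,2)
Cost: 5 + 5 + 3 + 2 + 6 = 21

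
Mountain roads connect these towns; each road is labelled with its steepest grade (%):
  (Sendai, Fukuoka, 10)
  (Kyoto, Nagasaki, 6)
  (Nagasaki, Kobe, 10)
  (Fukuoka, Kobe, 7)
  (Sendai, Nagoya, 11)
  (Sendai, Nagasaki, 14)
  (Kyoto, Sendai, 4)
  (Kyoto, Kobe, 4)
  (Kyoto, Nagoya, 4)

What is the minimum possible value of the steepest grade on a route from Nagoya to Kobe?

Some routes from Nagoya to Kobe:
Nagoya→Sendai→Kyoto→Kobe: max(11, 4, 4) = 11
Nagoya→Kyoto→Sendai→Fukuoka→Kobe: max(4, 4, 10, 7) = 10
Nagoya→Kyoto→Nagasaki→Kobe: max(4, 6, 10) = 10
Nagoya→Kyoto→Kobe: max(4, 4) = 4
Nagoya→Sendai→Kyoto→Nagasaki→Kobe: max(11, 4, 6, 10) = 11
The minimum achievable maximum is 4%.

4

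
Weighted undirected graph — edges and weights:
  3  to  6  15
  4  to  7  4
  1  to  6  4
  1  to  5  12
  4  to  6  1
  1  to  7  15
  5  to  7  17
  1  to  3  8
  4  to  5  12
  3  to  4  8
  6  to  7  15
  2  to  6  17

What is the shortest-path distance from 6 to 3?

Comparing a few candidate routes:
6 → 4 → 3: 1 + 8 = 9
6 → 3: 15
6 → 1 → 3: 4 + 8 = 12
The minimum is 9.

9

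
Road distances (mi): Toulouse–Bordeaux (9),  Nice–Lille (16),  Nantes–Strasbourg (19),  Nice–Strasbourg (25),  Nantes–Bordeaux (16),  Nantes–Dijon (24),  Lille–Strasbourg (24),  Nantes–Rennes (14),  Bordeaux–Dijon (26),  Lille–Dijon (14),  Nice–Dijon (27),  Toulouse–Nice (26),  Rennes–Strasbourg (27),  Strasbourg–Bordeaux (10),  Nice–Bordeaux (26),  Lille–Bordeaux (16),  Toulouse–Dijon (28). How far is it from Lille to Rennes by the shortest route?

46

Some routes from Lille to Rennes:
Lille - Strasbourg - Rennes: 24 + 27 = 51
Lille - Dijon - Nantes - Rennes: 14 + 24 + 14 = 52
Lille - Bordeaux - Nantes - Rennes: 16 + 16 + 14 = 46
The minimum is 46 mi.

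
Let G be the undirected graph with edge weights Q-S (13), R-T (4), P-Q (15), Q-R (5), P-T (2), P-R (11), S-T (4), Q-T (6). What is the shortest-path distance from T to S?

4

Some routes from T to S:
T -> Q -> S: 6 + 13 = 19
T -> R -> Q -> S: 4 + 5 + 13 = 22
T -> P -> R -> Q -> S: 2 + 11 + 5 + 13 = 31
T -> P -> Q -> S: 2 + 15 + 13 = 30
T -> S: 4
Shortest: 4.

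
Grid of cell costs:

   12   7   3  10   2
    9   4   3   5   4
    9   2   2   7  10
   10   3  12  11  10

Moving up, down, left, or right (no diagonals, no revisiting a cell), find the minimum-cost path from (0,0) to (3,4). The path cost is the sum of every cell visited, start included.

54

Take [0,0] [0,1] [0,2] [1,2] [1,3] [1,4] [2,4] [3,4] for a total of 12 + 7 + 3 + 3 + 5 + 4 + 10 + 10 = 54.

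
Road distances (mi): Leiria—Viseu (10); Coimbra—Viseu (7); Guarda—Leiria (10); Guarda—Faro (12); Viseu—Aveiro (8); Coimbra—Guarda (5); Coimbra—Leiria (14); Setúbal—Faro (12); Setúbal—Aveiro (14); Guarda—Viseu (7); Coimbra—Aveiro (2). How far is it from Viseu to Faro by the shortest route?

19

Some routes from Viseu to Faro:
Viseu - Leiria - Guarda - Faro: 10 + 10 + 12 = 32
Viseu - Aveiro - Setúbal - Faro: 8 + 14 + 12 = 34
Viseu - Coimbra - Guarda - Faro: 7 + 5 + 12 = 24
Viseu - Guarda - Faro: 7 + 12 = 19
Viseu - Aveiro - Coimbra - Guarda - Faro: 8 + 2 + 5 + 12 = 27
Shortest: 19 mi.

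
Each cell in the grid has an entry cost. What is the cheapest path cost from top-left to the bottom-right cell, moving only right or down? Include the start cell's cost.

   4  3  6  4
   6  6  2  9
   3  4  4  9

28

One optimal route is r0c0 -> r0c1 -> r0c2 -> r1c2 -> r2c2 -> r2c3.
Its cost is 4 + 3 + 6 + 2 + 4 + 9 = 28.
For comparison, the top-then-right route costs 35.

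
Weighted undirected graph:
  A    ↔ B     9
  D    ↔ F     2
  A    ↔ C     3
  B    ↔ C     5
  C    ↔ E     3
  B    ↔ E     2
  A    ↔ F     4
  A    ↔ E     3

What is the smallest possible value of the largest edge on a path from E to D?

4

Checking several routes:
E-B-C-A-F-D: max(2, 5, 3, 4, 2) = 5
E-C-A-F-D: max(3, 3, 4, 2) = 4
E-A-F-D: max(3, 4, 2) = 4
Smallest bottleneck: 4.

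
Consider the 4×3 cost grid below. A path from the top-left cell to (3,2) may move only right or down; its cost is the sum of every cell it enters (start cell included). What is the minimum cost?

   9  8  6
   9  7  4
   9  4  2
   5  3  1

30

One optimal route is (0,0) → (0,1) → (0,2) → (1,2) → (2,2) → (3,2).
Its cost is 9 + 8 + 6 + 4 + 2 + 1 = 30.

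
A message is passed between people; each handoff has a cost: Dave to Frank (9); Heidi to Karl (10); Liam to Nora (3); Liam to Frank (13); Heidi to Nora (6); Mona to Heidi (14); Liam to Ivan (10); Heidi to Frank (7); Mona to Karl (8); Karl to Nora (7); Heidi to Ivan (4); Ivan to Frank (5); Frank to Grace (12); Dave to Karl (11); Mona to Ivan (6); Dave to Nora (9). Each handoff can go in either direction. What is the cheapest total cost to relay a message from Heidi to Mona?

A few of the Heidi→Mona routes:
Heidi→Frank→Ivan→Mona: 7 + 5 + 6 = 18
Heidi→Nora→Karl→Mona: 6 + 7 + 8 = 21
Heidi→Karl→Mona: 10 + 8 = 18
Heidi→Mona: 14
Heidi→Ivan→Mona: 4 + 6 = 10
Best route has total 10.

10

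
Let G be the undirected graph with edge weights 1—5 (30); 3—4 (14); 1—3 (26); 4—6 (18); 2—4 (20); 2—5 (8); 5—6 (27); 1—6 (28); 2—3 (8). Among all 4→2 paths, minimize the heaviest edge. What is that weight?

Some routes from 4 to 2:
4 -> 6 -> 5 -> 2: max(18, 27, 8) = 27
4 -> 6 -> 1 -> 3 -> 2: max(18, 28, 26, 8) = 28
4 -> 2: max(20) = 20
4 -> 6 -> 1 -> 5 -> 2: max(18, 28, 30, 8) = 30
4 -> 3 -> 2: max(14, 8) = 14
4 -> 3 -> 1 -> 6 -> 5 -> 2: max(14, 26, 28, 27, 8) = 28
The minimum achievable maximum is 14.

14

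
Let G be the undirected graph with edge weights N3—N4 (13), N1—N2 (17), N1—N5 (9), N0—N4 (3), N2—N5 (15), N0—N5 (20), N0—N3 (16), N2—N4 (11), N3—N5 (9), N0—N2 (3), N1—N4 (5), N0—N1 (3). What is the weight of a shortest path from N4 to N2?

Checking several routes:
N4→N0→N1→N2: 3 + 3 + 17 = 23
N4→N1→N2: 5 + 17 = 22
N4→N1→N0→N2: 5 + 3 + 3 = 11
N4→N1→N5→N2: 5 + 9 + 15 = 29
N4→N0→N2: 3 + 3 = 6
N4→N2: 11
The minimum is 6.

6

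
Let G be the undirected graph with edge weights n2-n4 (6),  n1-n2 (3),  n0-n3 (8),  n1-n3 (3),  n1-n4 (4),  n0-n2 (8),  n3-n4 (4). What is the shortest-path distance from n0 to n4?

12

Comparing a few candidate routes:
n0 - n2 - n4: 8 + 6 = 14
n0 - n3 - n4: 8 + 4 = 12
n0 - n2 - n1 - n4: 8 + 3 + 4 = 15
n0 - n3 - n1 - n4: 8 + 3 + 4 = 15
n0 - n2 - n1 - n3 - n4: 8 + 3 + 3 + 4 = 18
Shortest: 12.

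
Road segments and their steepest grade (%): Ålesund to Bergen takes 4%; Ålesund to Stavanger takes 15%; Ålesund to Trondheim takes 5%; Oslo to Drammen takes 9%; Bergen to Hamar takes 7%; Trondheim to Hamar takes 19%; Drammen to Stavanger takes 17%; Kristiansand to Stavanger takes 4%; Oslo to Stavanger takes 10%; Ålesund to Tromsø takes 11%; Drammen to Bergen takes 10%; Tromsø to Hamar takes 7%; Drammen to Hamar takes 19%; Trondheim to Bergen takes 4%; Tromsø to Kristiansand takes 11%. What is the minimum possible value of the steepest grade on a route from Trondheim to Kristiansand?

10

Some routes from Trondheim to Kristiansand:
Trondheim→Bergen→Hamar→Tromsø→Kristiansand: max(4, 7, 7, 11) = 11
Trondheim→Bergen→Drammen→Oslo→Stavanger→Kristiansand: max(4, 10, 9, 10, 4) = 10
Trondheim→Ålesund→Bergen→Drammen→Oslo→Stavanger→Kristiansand: max(5, 4, 10, 9, 10, 4) = 10
Smallest bottleneck: 10%.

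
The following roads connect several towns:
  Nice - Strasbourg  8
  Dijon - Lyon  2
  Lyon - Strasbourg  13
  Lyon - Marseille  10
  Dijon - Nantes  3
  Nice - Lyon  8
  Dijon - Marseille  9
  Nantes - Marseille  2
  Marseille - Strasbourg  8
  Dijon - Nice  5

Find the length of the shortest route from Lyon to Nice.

Checking several routes:
Lyon→Marseille→Dijon→Nice: 10 + 9 + 5 = 24
Lyon→Nice: 8
Lyon→Strasbourg→Nice: 13 + 8 = 21
Lyon→Dijon→Nantes→Marseille→Strasbourg→Nice: 2 + 3 + 2 + 8 + 8 = 23
Lyon→Dijon→Nice: 2 + 5 = 7
Lyon→Marseille→Nantes→Dijon→Nice: 10 + 2 + 3 + 5 = 20
Shortest: 7.

7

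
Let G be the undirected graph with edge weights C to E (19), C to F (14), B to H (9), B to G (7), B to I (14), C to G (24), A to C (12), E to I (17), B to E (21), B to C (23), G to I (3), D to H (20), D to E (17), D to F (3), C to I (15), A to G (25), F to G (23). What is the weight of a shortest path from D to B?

29

Comparing a few candidate routes:
D → H → B: 20 + 9 = 29
D → E → B: 17 + 21 = 38
D → F → C → B: 3 + 14 + 23 = 40
D → F → G → B: 3 + 23 + 7 = 33
The minimum is 29.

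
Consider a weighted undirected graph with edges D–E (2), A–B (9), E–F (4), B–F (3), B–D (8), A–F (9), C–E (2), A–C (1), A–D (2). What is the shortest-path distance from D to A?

2

A few of the D→A routes:
D -> E -> C -> A: 2 + 2 + 1 = 5
D -> E -> F -> A: 2 + 4 + 9 = 15
D -> A: 2
D -> B -> A: 8 + 9 = 17
Shortest: 2.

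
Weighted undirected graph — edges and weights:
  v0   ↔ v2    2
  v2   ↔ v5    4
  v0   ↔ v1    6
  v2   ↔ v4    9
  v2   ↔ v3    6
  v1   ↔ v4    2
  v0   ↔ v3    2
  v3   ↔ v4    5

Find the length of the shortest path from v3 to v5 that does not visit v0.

10

Candidate routes:
v3 - v4 - v2 - v5: 5 + 9 + 4 = 18
v3 - v2 - v5: 6 + 4 = 10
Best route has total 10.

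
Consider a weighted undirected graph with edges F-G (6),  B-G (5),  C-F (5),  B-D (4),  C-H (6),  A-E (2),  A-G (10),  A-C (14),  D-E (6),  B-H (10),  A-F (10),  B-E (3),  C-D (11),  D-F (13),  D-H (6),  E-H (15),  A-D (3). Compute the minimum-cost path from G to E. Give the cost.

Comparing a few candidate routes:
G-A-E: 10 + 2 = 12
G-B-E: 5 + 3 = 8
G-B-D-A-E: 5 + 4 + 3 + 2 = 14
G-B-D-E: 5 + 4 + 6 = 15
Shortest: 8.

8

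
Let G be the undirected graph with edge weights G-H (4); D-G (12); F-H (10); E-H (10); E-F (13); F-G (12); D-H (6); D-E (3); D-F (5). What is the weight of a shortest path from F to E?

8

A few of the F→E routes:
F → D → E: 5 + 3 = 8
F → H → D → E: 10 + 6 + 3 = 19
F → E: 13
Best route has total 8.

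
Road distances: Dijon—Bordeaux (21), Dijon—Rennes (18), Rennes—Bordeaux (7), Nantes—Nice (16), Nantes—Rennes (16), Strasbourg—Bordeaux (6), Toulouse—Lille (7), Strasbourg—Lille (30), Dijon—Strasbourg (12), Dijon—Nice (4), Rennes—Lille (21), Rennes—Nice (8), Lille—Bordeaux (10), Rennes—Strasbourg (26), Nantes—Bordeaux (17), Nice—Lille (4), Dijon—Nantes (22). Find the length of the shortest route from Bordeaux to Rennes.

Comparing a few candidate routes:
Bordeaux-Strasbourg-Dijon-Nice-Rennes: 6 + 12 + 4 + 8 = 30
Bordeaux-Lille-Nice-Rennes: 10 + 4 + 8 = 22
Bordeaux-Rennes: 7
Bordeaux-Lille-Rennes: 10 + 21 = 31
Bordeaux-Dijon-Nice-Rennes: 21 + 4 + 8 = 33
Bordeaux-Strasbourg-Rennes: 6 + 26 = 32
Best route has total 7.

7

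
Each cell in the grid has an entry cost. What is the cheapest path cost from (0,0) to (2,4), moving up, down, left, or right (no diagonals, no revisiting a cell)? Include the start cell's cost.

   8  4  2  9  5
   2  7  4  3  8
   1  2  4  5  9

31

One optimal route is r0c0 r1c0 r2c0 r2c1 r2c2 r2c3 r2c4.
Its cost is 8 + 2 + 1 + 2 + 4 + 5 + 9 = 31.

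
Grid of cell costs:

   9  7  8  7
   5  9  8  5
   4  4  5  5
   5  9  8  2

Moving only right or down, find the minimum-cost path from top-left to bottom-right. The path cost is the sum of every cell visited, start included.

34

Cheapest: (0,0) -> (1,0) -> (2,0) -> (2,1) -> (2,2) -> (2,3) -> (3,3)
  9 + 5 + 4 + 4 + 5 + 5 + 2 = 34
For comparison, the top-then-right route costs 43.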